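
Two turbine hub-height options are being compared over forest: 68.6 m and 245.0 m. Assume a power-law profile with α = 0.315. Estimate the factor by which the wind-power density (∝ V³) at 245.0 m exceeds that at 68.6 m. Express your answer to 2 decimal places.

3.33

Speed ratio: V_B/V_A = (z_B/z_A)^α = (245.0/68.6)^0.315 = (3.5714)^0.315 = 1.49329
Power-density ratio: P_B/P_A = (V_B/V_A)³ = (1.49329)³ = 3.32993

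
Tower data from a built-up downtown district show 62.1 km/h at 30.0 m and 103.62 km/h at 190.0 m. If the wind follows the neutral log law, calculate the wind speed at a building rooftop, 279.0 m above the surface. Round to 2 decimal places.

112.26 km/h

Log law: V ∝ ln(z/z₀). From the pair, with r = V₁/V₂ = 0.59931,
ln z₀ = (ln z₁ − r·ln z₂)/(1 − r) = (3.4012 − 0.59931×5.2470)/0.40069 = 0.6405 → z₀ = 1.897 m
V₃ = V₁ · ln(z₃/z₀)/ln(z₁/z₀) = 62.1 × 4.9908/2.7607 = 112.2619 km/h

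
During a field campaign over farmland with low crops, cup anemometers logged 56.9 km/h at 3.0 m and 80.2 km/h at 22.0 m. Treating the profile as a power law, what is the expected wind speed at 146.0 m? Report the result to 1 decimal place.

111.1 km/h

First find α: α = ln(V₂/V₁)/ln(z₂/z₁) = ln(80.2/56.9)/ln(22.0/3.0) = 0.34323/1.99243 = 0.1723
Extrapolate from 22.0 m to 146.0 m: V₃ = 80.2 × (146.0/22.0)^0.1723 = 80.2 × 1.3854 = 111.1131 km/h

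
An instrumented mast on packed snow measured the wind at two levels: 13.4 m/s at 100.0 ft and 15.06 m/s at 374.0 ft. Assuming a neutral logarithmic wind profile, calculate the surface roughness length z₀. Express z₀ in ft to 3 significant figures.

z₀ ≈ 0.00237 ft

Log law: V(z) ∝ ln(z/z₀). With r = V₁/V₂ = 13.4/15.06 = 0.88977,
r · ln(z₂/z₀) = ln(z₁/z₀) ⇒ ln z₀ = (ln z₁ − r·ln z₂)/(1 − r)
ln z₀ = (4.60517 − 0.88977×5.92426) / 0.11023 = -6.0429
z₀ = exp(-6.0429) = 0.002375 ft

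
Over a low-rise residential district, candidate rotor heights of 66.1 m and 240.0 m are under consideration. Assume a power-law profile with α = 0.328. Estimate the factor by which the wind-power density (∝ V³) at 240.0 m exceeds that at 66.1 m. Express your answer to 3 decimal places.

Speed ratio: V_B/V_A = (z_B/z_A)^α = (240.0/66.1)^0.328 = (3.6309)^0.328 = 1.52645
Power-density ratio: P_B/P_A = (V_B/V_A)³ = (1.52645)³ = 3.55672

3.557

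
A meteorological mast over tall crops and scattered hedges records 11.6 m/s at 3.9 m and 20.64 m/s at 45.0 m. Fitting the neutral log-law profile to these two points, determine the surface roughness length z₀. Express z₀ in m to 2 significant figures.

Log law: V(z) ∝ ln(z/z₀). With r = V₁/V₂ = 11.6/20.64 = 0.56202,
r · ln(z₂/z₀) = ln(z₁/z₀) ⇒ ln z₀ = (ln z₁ − r·ln z₂)/(1 − r)
ln z₀ = (1.36098 − 0.56202×3.80666) / 0.43798 = -1.7773
z₀ = exp(-1.7773) = 0.1691 m

z₀ ≈ 0.17 m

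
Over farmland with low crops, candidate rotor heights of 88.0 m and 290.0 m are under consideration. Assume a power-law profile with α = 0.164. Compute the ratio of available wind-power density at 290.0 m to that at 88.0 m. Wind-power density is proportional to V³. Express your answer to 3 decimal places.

1.798

Speed ratio: V_B/V_A = (z_B/z_A)^α = (290.0/88.0)^0.164 = (3.2955)^0.164 = 1.21601
Power-density ratio: P_B/P_A = (V_B/V_A)³ = (1.21601)³ = 1.79810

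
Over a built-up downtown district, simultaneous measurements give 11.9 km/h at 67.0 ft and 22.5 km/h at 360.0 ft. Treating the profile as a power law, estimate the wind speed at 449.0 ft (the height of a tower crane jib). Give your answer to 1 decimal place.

First find α: α = ln(V₂/V₁)/ln(z₂/z₁) = ln(22.5/11.9)/ln(360.0/67.0) = 0.63698/1.68141 = 0.3788
Extrapolate from 360.0 ft to 449.0 ft: V₃ = 22.5 × (449.0/360.0)^0.3788 = 22.5 × 1.0873 = 24.4641 km/h

24.5 km/h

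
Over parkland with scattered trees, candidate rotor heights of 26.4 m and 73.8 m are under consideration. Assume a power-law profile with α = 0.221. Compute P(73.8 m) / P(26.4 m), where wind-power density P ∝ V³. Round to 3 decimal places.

Speed ratio: V_B/V_A = (z_B/z_A)^α = (73.8/26.4)^0.221 = (2.7955)^0.221 = 1.25506
Power-density ratio: P_B/P_A = (V_B/V_A)³ = (1.25506)³ = 1.97696

1.977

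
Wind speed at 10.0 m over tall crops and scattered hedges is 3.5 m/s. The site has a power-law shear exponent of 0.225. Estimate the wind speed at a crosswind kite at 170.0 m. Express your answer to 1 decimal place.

6.6 m/s

Power-law profile: V₂ = V₁ · (z₂/z₁)^α
V₂ = 3.5 × (170.0/10.0)^0.225 = 3.5 × (17.0000)^0.225
    = 3.5 × 1.8917 = 6.6209 m/s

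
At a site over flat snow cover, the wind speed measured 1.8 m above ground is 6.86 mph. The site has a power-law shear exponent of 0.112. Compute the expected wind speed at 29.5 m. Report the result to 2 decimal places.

9.38 mph

Power-law profile: V₂ = V₁ · (z₂/z₁)^α
V₂ = 6.86 × (29.5/1.8)^0.112 = 6.86 × (16.3889)^0.112
    = 6.86 × 1.3678 = 9.3833 mph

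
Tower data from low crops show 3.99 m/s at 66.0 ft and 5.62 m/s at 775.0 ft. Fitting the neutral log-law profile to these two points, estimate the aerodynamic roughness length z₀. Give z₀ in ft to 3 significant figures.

z₀ ≈ 0.159 ft

Log law: V(z) ∝ ln(z/z₀). With r = V₁/V₂ = 3.99/5.62 = 0.70996,
r · ln(z₂/z₀) = ln(z₁/z₀) ⇒ ln z₀ = (ln z₁ − r·ln z₂)/(1 − r)
ln z₀ = (4.18965 − 0.70996×6.65286) / 0.29004 = -1.8399
z₀ = exp(-1.8399) = 0.1588 ft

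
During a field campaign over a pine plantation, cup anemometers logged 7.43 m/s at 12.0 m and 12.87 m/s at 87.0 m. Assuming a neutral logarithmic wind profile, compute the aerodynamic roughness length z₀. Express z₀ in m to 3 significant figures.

z₀ ≈ 0.802 m

Log law: V(z) ∝ ln(z/z₀). With r = V₁/V₂ = 7.43/12.87 = 0.57731,
r · ln(z₂/z₀) = ln(z₁/z₀) ⇒ ln z₀ = (ln z₁ − r·ln z₂)/(1 − r)
ln z₀ = (2.48491 − 0.57731×4.46591) / 0.42269 = -0.2208
z₀ = exp(-0.2208) = 0.8019 m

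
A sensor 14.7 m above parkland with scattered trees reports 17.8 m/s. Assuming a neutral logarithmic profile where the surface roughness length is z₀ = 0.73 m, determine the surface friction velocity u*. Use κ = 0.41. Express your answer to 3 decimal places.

u* ≈ 2.431 m/s

Log law: V(z) = (u*/κ) · ln(z/z₀) ⇒ u* = κ · V / ln(z/z₀)
u* = 0.41 × 17.8 / ln(14.7/0.73) = 0.41 × 17.8 / 3.0026
   = 7.2980 / 3.0026 = 2.4306 m/s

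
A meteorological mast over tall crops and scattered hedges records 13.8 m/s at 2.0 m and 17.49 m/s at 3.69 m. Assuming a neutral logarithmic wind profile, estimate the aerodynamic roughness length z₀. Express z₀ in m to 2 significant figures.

Log law: V(z) ∝ ln(z/z₀). With r = V₁/V₂ = 13.8/17.49 = 0.78902,
r · ln(z₂/z₀) = ln(z₁/z₀) ⇒ ln z₀ = (ln z₁ − r·ln z₂)/(1 − r)
ln z₀ = (0.69315 − 0.78902×1.30563) / 0.21098 = -1.5974
z₀ = exp(-1.5974) = 0.2024 m

z₀ ≈ 0.20 m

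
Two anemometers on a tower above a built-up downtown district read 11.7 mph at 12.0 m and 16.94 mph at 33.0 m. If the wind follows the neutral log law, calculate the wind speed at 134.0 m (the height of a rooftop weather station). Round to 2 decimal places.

Log law: V ∝ ln(z/z₀). From the pair, with r = V₁/V₂ = 0.69067,
ln z₀ = (ln z₁ − r·ln z₂)/(1 − r) = (2.4849 − 0.69067×3.4965)/0.30933 = 0.2262 → z₀ = 1.254 m
V₃ = V₁ · ln(z₃/z₀)/ln(z₁/z₀) = 11.7 × 4.6717/2.2587 = 24.1988 mph

24.20 mph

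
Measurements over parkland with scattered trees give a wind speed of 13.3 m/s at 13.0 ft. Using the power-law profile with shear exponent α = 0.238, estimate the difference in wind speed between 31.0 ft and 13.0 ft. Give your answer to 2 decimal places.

3.06 m/s

Power law: V₂ = V₁ · (z₂/z₁)^α = 13.3 × (2.3846)^0.238 = 16.3560 m/s
ΔV = 16.3560 − 13.3 = 3.0560 m/s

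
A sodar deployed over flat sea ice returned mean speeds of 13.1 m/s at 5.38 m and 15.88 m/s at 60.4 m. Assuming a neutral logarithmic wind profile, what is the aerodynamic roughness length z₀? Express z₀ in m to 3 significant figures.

Log law: V(z) ∝ ln(z/z₀). With r = V₁/V₂ = 13.1/15.88 = 0.82494,
r · ln(z₂/z₀) = ln(z₁/z₀) ⇒ ln z₀ = (ln z₁ − r·ln z₂)/(1 − r)
ln z₀ = (1.68269 − 0.82494×4.10099) / 0.17506 = -9.7129
z₀ = exp(-9.7129) = 0.00006050 m

z₀ ≈ 0.0000605 m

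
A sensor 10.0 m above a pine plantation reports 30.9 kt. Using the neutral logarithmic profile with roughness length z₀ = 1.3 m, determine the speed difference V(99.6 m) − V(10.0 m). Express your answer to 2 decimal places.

Log law: V₂ = V₁ · ln(z₂/z₀)/ln(z₁/z₀) = 30.9 × 4.3388/2.0402 = 65.7129 kt
ΔV = 65.7129 − 30.9 = 34.8129 kt

34.81 kt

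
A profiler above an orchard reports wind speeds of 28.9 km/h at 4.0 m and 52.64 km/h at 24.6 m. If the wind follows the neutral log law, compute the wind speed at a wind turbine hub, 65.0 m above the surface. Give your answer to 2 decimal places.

65.34 km/h

Log law: V ∝ ln(z/z₀). From the pair, with r = V₁/V₂ = 0.54901,
ln z₀ = (ln z₁ − r·ln z₂)/(1 − r) = (1.3863 − 0.54901×3.2027)/0.45099 = -0.8250 → z₀ = 0.4382 m
V₃ = V₁ · ln(z₃/z₀)/ln(z₁/z₀) = 28.9 × 4.9994/2.2113 = 65.3388 km/h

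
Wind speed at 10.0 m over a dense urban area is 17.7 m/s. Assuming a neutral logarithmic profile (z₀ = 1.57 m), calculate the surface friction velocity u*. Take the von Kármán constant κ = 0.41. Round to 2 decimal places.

Log law: V(z) = (u*/κ) · ln(z/z₀) ⇒ u* = κ · V / ln(z/z₀)
u* = 0.41 × 17.7 / ln(10.0/1.57) = 0.41 × 17.7 / 1.8515
   = 7.2570 / 1.8515 = 3.9195 m/s

u* ≈ 3.92 m/s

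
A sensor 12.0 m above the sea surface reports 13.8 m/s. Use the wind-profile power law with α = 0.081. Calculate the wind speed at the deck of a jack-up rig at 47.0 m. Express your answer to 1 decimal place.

15.4 m/s

Power-law profile: V₂ = V₁ · (z₂/z₁)^α
V₂ = 13.8 × (47.0/12.0)^0.081 = 13.8 × (3.9167)^0.081
    = 13.8 × 1.1169 = 15.4136 m/s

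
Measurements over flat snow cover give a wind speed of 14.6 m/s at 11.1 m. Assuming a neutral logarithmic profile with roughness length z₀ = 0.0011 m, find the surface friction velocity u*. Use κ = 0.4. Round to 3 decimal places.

u* ≈ 0.633 m/s

Log law: V(z) = (u*/κ) · ln(z/z₀) ⇒ u* = κ · V / ln(z/z₀)
u* = 0.4 × 14.6 / ln(11.1/0.0011) = 0.4 × 14.6 / 9.2194
   = 5.8400 / 9.2194 = 0.6334 m/s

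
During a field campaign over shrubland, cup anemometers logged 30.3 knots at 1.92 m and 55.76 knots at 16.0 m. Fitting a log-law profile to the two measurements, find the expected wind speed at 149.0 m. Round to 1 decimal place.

Log law: V ∝ ln(z/z₀). From the pair, with r = V₁/V₂ = 0.54340,
ln z₀ = (ln z₁ − r·ln z₂)/(1 − r) = (0.6523 − 0.54340×2.7726)/0.45660 = -1.8710 → z₀ = 0.1540 m
V₃ = V₁ · ln(z₃/z₀)/ln(z₁/z₀) = 30.3 × 6.8750/2.5233 = 82.5540 knots

82.6 knots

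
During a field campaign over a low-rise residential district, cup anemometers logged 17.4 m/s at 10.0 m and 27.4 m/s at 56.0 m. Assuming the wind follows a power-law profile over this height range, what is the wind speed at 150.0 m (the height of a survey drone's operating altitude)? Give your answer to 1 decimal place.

First find α: α = ln(V₂/V₁)/ln(z₂/z₁) = ln(27.4/17.4)/ln(56.0/10.0) = 0.45407/1.72277 = 0.2636
Extrapolate from 56.0 m to 150.0 m: V₃ = 27.4 × (150.0/56.0)^0.2636 = 27.4 × 1.2965 = 35.5250 m/s

35.5 m/s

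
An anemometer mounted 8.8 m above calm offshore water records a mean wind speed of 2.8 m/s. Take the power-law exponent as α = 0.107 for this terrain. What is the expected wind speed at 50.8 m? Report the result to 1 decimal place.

3.4 m/s

Power-law profile: V₂ = V₁ · (z₂/z₁)^α
V₂ = 2.8 × (50.8/8.8)^0.107 = 2.8 × (5.7727)^0.107
    = 2.8 × 1.2063 = 3.3777 m/s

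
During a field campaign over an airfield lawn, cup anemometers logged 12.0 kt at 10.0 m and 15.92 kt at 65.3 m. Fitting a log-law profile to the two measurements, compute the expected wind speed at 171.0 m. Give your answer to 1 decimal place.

Log law: V ∝ ln(z/z₀). From the pair, with r = V₁/V₂ = 0.75377,
ln z₀ = (ln z₁ − r·ln z₂)/(1 − r) = (2.3026 − 0.75377×4.1790)/0.24623 = -3.4415 → z₀ = 0.03202 m
V₃ = V₁ · ln(z₃/z₀)/ln(z₁/z₀) = 12.0 × 8.5832/5.7441 = 17.9311 kt

17.9 kt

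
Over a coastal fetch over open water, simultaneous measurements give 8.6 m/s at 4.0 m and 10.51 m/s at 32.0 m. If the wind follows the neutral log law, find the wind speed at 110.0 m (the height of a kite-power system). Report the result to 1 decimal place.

Log law: V ∝ ln(z/z₀). From the pair, with r = V₁/V₂ = 0.81827,
ln z₀ = (ln z₁ − r·ln z₂)/(1 − r) = (1.3863 − 0.81827×3.4657)/0.18173 = -7.9766 → z₀ = 0.0003434 m
V₃ = V₁ · ln(z₃/z₀)/ln(z₁/z₀) = 8.6 × 12.6771/9.3629 = 11.6441 m/s

11.6 m/s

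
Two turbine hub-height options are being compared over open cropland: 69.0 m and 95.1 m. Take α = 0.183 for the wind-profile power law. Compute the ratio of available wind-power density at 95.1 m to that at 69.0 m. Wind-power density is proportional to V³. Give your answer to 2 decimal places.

1.19

Speed ratio: V_B/V_A = (z_B/z_A)^α = (95.1/69.0)^0.183 = (1.3783)^0.183 = 1.06047
Power-density ratio: P_B/P_A = (V_B/V_A)³ = (1.06047)³ = 1.19259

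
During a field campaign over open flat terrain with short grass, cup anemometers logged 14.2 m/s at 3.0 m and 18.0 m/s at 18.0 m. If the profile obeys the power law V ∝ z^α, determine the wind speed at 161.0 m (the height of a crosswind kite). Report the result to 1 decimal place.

24.1 m/s

First find α: α = ln(V₂/V₁)/ln(z₂/z₁) = ln(18.0/14.2)/ln(18.0/3.0) = 0.23713/1.79176 = 0.1323
Extrapolate from 18.0 m to 161.0 m: V₃ = 18.0 × (161.0/18.0)^0.1323 = 18.0 × 1.3364 = 24.0550 m/s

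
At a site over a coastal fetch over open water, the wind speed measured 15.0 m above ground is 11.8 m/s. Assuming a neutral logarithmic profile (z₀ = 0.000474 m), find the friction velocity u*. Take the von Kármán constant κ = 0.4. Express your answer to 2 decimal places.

Log law: V(z) = (u*/κ) · ln(z/z₀) ⇒ u* = κ · V / ln(z/z₀)
u* = 0.4 × 11.8 / ln(15.0/0.000474) = 0.4 × 11.8 / 10.3624
   = 4.7200 / 10.3624 = 0.4555 m/s

u* ≈ 0.46 m/s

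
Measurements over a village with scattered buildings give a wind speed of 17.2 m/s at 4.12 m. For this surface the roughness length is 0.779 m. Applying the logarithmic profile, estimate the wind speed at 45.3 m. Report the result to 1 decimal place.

42.0 m/s

Log law: V(z) ∝ ln(z/z₀), so V₂/V₁ = ln(z₂/z₀) / ln(z₁/z₀).
ln(45.3/0.779) = 4.0631, ln(4.12/0.779) = 1.6656
V₂ = 17.2 × 4.0631/1.6656 = 17.2 × 2.4394 = 41.9576 m/s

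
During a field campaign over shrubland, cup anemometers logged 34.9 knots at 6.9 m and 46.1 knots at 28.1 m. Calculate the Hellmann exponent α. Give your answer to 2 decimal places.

α ≈ 0.20

Power law: V₂/V₁ = (z₂/z₁)^α ⇒ α = ln(V₂/V₁) / ln(z₂/z₁)
α = ln(46.1/34.9) / ln(28.1/6.9) = ln(1.3209) / ln(4.0725)
  = 0.27833 / 1.40425 = 0.19820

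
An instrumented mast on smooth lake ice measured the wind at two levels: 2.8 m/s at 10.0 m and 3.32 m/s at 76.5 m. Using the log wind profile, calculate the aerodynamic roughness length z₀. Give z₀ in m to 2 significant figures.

Log law: V(z) ∝ ln(z/z₀). With r = V₁/V₂ = 2.8/3.32 = 0.84337,
r · ln(z₂/z₀) = ln(z₁/z₀) ⇒ ln z₀ = (ln z₁ − r·ln z₂)/(1 − r)
ln z₀ = (2.30259 − 0.84337×4.33729) / 0.15663 = -8.6535
z₀ = exp(-8.6535) = 0.0001745 m

z₀ ≈ 0.00017 m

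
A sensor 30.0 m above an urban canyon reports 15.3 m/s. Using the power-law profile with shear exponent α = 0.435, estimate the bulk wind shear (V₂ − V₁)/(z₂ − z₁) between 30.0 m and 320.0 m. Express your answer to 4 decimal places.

Power law: V₂ = V₁ · (z₂/z₁)^α = 15.3 × (10.6667)^0.435 = 42.8434 m/s
ΔV/Δz = (42.8434 − 15.3)/(320.0 − 30.0) = 27.5434/290.0000 = 0.09498 m/s/m

0.0950 m/s/m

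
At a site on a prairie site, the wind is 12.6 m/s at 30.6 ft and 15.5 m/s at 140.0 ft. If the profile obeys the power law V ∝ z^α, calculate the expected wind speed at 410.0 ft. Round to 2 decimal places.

First find α: α = ln(V₂/V₁)/ln(z₂/z₁) = ln(15.5/12.6)/ln(140.0/30.6) = 0.20714/1.52064 = 0.1362
Extrapolate from 140.0 ft to 410.0 ft: V₃ = 15.5 × (410.0/140.0)^0.1362 = 15.5 × 1.1576 = 17.9432 m/s

17.94 m/s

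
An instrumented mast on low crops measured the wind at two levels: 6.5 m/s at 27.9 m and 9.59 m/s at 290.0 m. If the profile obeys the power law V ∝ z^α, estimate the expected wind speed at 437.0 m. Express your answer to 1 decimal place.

10.3 m/s

First find α: α = ln(V₂/V₁)/ln(z₂/z₁) = ln(9.59/6.5)/ln(290.0/27.9) = 0.38892/2.34125 = 0.1661
Extrapolate from 290.0 m to 437.0 m: V₃ = 9.59 × (437.0/290.0)^0.1661 = 9.59 × 1.0705 = 10.2660 m/s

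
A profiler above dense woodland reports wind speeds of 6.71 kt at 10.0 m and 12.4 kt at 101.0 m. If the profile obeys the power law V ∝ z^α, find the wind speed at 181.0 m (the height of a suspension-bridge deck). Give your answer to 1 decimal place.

First find α: α = ln(V₂/V₁)/ln(z₂/z₁) = ln(12.4/6.71)/ln(101.0/10.0) = 0.61410/2.31254 = 0.2656
Extrapolate from 101.0 m to 181.0 m: V₃ = 12.4 × (181.0/101.0)^0.2656 = 12.4 × 1.1676 = 14.4778 kt

14.5 kt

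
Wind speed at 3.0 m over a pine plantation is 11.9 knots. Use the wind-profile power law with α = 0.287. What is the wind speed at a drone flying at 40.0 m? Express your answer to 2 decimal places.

25.03 knots

Power-law profile: V₂ = V₁ · (z₂/z₁)^α
V₂ = 11.9 × (40.0/3.0)^0.287 = 11.9 × (13.3333)^0.287
    = 11.9 × 2.1031 = 25.0267 knots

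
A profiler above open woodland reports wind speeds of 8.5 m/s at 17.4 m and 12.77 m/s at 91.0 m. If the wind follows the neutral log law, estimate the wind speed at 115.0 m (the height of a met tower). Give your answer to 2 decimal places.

13.37 m/s

Log law: V ∝ ln(z/z₀). From the pair, with r = V₁/V₂ = 0.66562,
ln z₀ = (ln z₁ − r·ln z₂)/(1 − r) = (2.8565 − 0.66562×4.5109)/0.33438 = -0.4368 → z₀ = 0.6461 m
V₃ = V₁ · ln(z₃/z₀)/ln(z₁/z₀) = 8.5 × 5.1817/3.2933 = 13.3741 m/s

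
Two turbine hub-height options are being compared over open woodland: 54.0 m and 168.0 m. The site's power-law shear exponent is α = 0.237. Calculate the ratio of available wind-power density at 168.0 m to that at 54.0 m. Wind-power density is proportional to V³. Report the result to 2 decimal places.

Speed ratio: V_B/V_A = (z_B/z_A)^α = (168.0/54.0)^0.237 = (3.1111)^0.237 = 1.30864
Power-density ratio: P_B/P_A = (V_B/V_A)³ = (1.30864)³ = 2.24111

2.24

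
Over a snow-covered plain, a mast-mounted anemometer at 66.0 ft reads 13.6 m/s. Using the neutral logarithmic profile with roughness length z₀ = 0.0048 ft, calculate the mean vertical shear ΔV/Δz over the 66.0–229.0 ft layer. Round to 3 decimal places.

Log law: V₂ = V₁ · ln(z₂/z₀)/ln(z₁/z₀) = 13.6 × 10.7729/9.5288 = 15.3756 m/s
ΔV/Δz = (15.3756 − 13.6)/(229.0 − 66.0) = 1.7756/163.0000 = 0.01089 m/s/ft

0.011 m/s/ft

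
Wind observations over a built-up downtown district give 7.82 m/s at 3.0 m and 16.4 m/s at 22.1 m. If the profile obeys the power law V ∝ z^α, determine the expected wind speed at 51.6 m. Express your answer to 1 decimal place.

22.5 m/s

First find α: α = ln(V₂/V₁)/ln(z₂/z₁) = ln(16.4/7.82)/ln(22.1/3.0) = 0.74060/1.99697 = 0.3709
Extrapolate from 22.1 m to 51.6 m: V₃ = 16.4 × (51.6/22.1)^0.3709 = 16.4 × 1.3695 = 22.4603 m/s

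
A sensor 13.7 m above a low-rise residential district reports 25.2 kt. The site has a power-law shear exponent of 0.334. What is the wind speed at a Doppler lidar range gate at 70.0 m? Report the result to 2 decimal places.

43.45 kt

Power-law profile: V₂ = V₁ · (z₂/z₁)^α
V₂ = 25.2 × (70.0/13.7)^0.334 = 25.2 × (5.1095)^0.334
    = 25.2 × 1.7242 = 43.4509 kt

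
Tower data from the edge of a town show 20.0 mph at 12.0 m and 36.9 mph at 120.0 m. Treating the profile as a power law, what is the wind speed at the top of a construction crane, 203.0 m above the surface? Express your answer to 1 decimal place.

42.4 mph

First find α: α = ln(V₂/V₁)/ln(z₂/z₁) = ln(36.9/20.0)/ln(120.0/12.0) = 0.61248/2.30259 = 0.2660
Extrapolate from 120.0 m to 203.0 m: V₃ = 36.9 × (203.0/120.0)^0.2660 = 36.9 × 1.1501 = 42.4382 mph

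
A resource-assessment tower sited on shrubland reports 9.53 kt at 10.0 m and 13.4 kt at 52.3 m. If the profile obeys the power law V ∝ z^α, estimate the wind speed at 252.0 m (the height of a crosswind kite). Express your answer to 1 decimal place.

First find α: α = ln(V₂/V₁)/ln(z₂/z₁) = ln(13.4/9.53)/ln(52.3/10.0) = 0.34081/1.65441 = 0.2060
Extrapolate from 52.3 m to 252.0 m: V₃ = 13.4 × (252.0/52.3)^0.2060 = 13.4 × 1.3825 = 18.5260 kt

18.5 kt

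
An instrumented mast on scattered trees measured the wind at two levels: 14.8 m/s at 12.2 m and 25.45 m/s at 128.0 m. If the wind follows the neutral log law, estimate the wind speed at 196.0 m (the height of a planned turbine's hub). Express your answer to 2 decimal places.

27.38 m/s

Log law: V ∝ ln(z/z₀). From the pair, with r = V₁/V₂ = 0.58153,
ln z₀ = (ln z₁ − r·ln z₂)/(1 − r) = (2.5014 − 0.58153×4.8520)/0.41847 = -0.7651 → z₀ = 0.4653 m
V₃ = V₁ · ln(z₃/z₀)/ln(z₁/z₀) = 14.8 × 6.0432/3.2666 = 27.3805 m/s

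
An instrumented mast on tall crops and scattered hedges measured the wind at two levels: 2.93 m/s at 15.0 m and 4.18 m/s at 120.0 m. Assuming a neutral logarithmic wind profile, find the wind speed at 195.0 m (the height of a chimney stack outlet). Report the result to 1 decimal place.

Log law: V ∝ ln(z/z₀). From the pair, with r = V₁/V₂ = 0.70096,
ln z₀ = (ln z₁ − r·ln z₂)/(1 − r) = (2.7081 − 0.70096×4.7875)/0.29904 = -2.1662 → z₀ = 0.1146 m
V₃ = V₁ · ln(z₃/z₀)/ln(z₁/z₀) = 2.93 × 7.4392/4.8742 = 4.4718 m/s

4.5 m/s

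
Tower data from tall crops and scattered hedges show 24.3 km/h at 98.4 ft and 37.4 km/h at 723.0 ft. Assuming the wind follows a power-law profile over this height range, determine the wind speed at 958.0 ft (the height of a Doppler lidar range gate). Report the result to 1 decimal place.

39.7 km/h

First find α: α = ln(V₂/V₁)/ln(z₂/z₁) = ln(37.4/24.3)/ln(723.0/98.4) = 0.43119/1.99437 = 0.2162
Extrapolate from 723.0 ft to 958.0 ft: V₃ = 37.4 × (958.0/723.0)^0.2162 = 37.4 × 1.0627 = 39.7464 km/h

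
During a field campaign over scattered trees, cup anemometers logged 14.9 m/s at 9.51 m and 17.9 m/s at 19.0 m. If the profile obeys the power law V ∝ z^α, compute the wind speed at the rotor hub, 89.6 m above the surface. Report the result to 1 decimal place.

First find α: α = ln(V₂/V₁)/ln(z₂/z₁) = ln(17.9/14.9)/ln(19.0/9.51) = 0.18344/0.69210 = 0.2650
Extrapolate from 19.0 m to 89.6 m: V₃ = 17.9 × (89.6/19.0)^0.2650 = 17.9 × 1.5084 = 27.0009 m/s

27.0 m/s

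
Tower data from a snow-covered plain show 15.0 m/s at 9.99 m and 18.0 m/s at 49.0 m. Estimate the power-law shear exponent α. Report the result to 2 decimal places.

Power law: V₂/V₁ = (z₂/z₁)^α ⇒ α = ln(V₂/V₁) / ln(z₂/z₁)
α = ln(18.0/15.0) / ln(49.0/9.99) = ln(1.2000) / ln(4.9049)
  = 0.18232 / 1.59024 = 0.11465

α ≈ 0.11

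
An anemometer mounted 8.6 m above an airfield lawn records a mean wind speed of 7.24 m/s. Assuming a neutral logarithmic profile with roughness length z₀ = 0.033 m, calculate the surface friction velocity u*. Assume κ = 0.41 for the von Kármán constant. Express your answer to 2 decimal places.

u* ≈ 0.53 m/s

Log law: V(z) = (u*/κ) · ln(z/z₀) ⇒ u* = κ · V / ln(z/z₀)
u* = 0.41 × 7.24 / ln(8.6/0.033) = 0.41 × 7.24 / 5.5630
   = 2.9684 / 5.5630 = 0.5336 m/s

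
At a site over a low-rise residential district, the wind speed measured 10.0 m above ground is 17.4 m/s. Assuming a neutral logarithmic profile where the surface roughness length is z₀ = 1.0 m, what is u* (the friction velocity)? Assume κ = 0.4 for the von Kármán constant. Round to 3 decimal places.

u* ≈ 3.023 m/s

Log law: V(z) = (u*/κ) · ln(z/z₀) ⇒ u* = κ · V / ln(z/z₀)
u* = 0.4 × 17.4 / ln(10.0/1.0) = 0.4 × 17.4 / 2.3026
   = 6.9600 / 2.3026 = 3.0227 m/s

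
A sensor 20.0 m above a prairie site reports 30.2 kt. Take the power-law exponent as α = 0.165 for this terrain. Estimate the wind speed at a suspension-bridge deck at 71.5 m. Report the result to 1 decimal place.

37.3 kt

Power-law profile: V₂ = V₁ · (z₂/z₁)^α
V₂ = 30.2 × (71.5/20.0)^0.165 = 30.2 × (3.5750)^0.165
    = 30.2 × 1.2339 = 37.2647 kt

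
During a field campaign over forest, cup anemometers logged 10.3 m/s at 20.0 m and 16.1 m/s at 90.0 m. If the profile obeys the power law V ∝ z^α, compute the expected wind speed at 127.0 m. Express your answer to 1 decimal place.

17.8 m/s

First find α: α = ln(V₂/V₁)/ln(z₂/z₁) = ln(16.1/10.3)/ln(90.0/20.0) = 0.44668/1.50408 = 0.2970
Extrapolate from 90.0 m to 127.0 m: V₃ = 16.1 × (127.0/90.0)^0.2970 = 16.1 × 1.1077 = 17.8337 m/s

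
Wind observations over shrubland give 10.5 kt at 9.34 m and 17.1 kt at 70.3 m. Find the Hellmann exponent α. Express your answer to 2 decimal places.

Power law: V₂/V₁ = (z₂/z₁)^α ⇒ α = ln(V₂/V₁) / ln(z₂/z₁)
α = ln(17.1/10.5) / ln(70.3/9.34) = ln(1.6286) / ln(7.5268)
  = 0.48770 / 2.01847 = 0.24162

α ≈ 0.24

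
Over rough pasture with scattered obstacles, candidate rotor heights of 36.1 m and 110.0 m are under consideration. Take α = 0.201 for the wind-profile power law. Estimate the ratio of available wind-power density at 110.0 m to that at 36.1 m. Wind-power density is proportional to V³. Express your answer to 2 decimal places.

1.96

Speed ratio: V_B/V_A = (z_B/z_A)^α = (110.0/36.1)^0.201 = (3.0471)^0.201 = 1.25101
Power-density ratio: P_B/P_A = (V_B/V_A)³ = (1.25101)³ = 1.95787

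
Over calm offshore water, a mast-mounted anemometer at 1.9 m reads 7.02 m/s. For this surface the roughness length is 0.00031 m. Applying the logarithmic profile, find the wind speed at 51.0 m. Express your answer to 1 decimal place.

Log law: V(z) ∝ ln(z/z₀), so V₂/V₁ = ln(z₂/z₀) / ln(z₁/z₀).
ln(51.0/0.00031) = 12.0108, ln(1.9/0.00031) = 8.7208
V₂ = 7.02 × 12.0108/8.7208 = 7.02 × 1.3773 = 9.6683 m/s

9.7 m/s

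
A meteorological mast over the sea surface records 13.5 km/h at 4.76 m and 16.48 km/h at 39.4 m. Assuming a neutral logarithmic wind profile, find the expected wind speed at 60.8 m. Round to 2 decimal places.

17.09 km/h

Log law: V ∝ ln(z/z₀). From the pair, with r = V₁/V₂ = 0.81917,
ln z₀ = (ln z₁ − r·ln z₂)/(1 − r) = (1.5602 − 0.81917×3.6738)/0.18083 = -8.0144 → z₀ = 0.0003307 m
V₃ = V₁ · ln(z₃/z₀)/ln(z₁/z₀) = 13.5 × 12.1220/9.5747 = 17.0917 km/h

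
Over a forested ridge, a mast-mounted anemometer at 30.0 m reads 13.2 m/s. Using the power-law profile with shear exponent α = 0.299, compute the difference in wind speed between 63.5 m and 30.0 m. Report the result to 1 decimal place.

Power law: V₂ = V₁ · (z₂/z₁)^α = 13.2 × (2.1167)^0.299 = 16.5175 m/s
ΔV = 16.5175 − 13.2 = 3.3175 m/s

3.3 m/s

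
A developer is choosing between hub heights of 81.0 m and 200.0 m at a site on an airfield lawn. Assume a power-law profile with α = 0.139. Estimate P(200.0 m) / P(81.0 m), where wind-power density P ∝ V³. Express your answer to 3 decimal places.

Speed ratio: V_B/V_A = (z_B/z_A)^α = (200.0/81.0)^0.139 = (2.4691)^0.139 = 1.13387
Power-density ratio: P_B/P_A = (V_B/V_A)³ = (1.13387)³ = 1.45778

1.458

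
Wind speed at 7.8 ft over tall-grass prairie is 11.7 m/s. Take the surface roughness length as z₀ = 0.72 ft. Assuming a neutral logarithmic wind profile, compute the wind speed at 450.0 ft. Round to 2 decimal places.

Log law: V(z) ∝ ln(z/z₀), so V₂/V₁ = ln(z₂/z₀) / ln(z₁/z₀).
ln(450.0/0.72) = 6.4378, ln(7.8/0.72) = 2.3826
V₂ = 11.7 × 6.4378/2.3826 = 11.7 × 2.7020 = 31.6129 m/s

31.61 m/s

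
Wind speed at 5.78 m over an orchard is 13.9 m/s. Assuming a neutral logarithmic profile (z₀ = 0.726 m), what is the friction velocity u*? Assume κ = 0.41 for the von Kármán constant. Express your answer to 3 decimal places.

u* ≈ 2.747 m/s

Log law: V(z) = (u*/κ) · ln(z/z₀) ⇒ u* = κ · V / ln(z/z₀)
u* = 0.41 × 13.9 / ln(5.78/0.726) = 0.41 × 13.9 / 2.0746
   = 5.6990 / 2.0746 = 2.7470 m/s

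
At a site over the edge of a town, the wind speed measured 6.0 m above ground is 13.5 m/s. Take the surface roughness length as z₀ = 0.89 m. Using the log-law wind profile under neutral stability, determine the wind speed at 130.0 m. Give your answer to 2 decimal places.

35.26 m/s

Log law: V(z) ∝ ln(z/z₀), so V₂/V₁ = ln(z₂/z₀) / ln(z₁/z₀).
ln(130.0/0.89) = 4.9841, ln(6.0/0.89) = 1.9083
V₂ = 13.5 × 4.9841/1.9083 = 13.5 × 2.6118 = 35.2592 m/s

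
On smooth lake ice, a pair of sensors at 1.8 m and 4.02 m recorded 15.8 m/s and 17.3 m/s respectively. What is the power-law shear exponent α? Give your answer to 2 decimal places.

Power law: V₂/V₁ = (z₂/z₁)^α ⇒ α = ln(V₂/V₁) / ln(z₂/z₁)
α = ln(17.3/15.8) / ln(4.02/1.8) = ln(1.0949) / ln(2.2333)
  = 0.09070 / 0.80350 = 0.11288

α ≈ 0.11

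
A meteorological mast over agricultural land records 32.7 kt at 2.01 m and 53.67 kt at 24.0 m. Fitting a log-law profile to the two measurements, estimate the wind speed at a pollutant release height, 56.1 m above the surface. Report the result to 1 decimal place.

Log law: V ∝ ln(z/z₀). From the pair, with r = V₁/V₂ = 0.60928,
ln z₀ = (ln z₁ − r·ln z₂)/(1 − r) = (0.6981 − 0.60928×3.1781)/0.39072 = -3.1690 → z₀ = 0.04205 m
V₃ = V₁ · ln(z₃/z₀)/ln(z₁/z₀) = 32.7 × 7.1961/3.8671 = 60.8498 kt

60.8 kt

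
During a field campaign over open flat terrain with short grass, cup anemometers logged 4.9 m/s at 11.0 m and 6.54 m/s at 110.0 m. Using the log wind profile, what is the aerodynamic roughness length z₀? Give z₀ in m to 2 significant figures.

Log law: V(z) ∝ ln(z/z₀). With r = V₁/V₂ = 4.9/6.54 = 0.74924,
r · ln(z₂/z₀) = ln(z₁/z₀) ⇒ ln z₀ = (ln z₁ − r·ln z₂)/(1 − r)
ln z₀ = (2.39790 − 0.74924×4.70048) / 0.25076 = -4.4818
z₀ = exp(-4.4818) = 0.01131 m

z₀ ≈ 0.011 m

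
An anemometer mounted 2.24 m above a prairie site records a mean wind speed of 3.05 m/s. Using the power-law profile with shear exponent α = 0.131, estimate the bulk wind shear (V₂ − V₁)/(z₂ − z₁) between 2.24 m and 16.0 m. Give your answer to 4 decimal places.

0.0651 m/s/m

Power law: V₂ = V₁ · (z₂/z₁)^α = 3.05 × (7.1429)^0.131 = 3.9460 m/s
ΔV/Δz = (3.9460 − 3.05)/(16.0 − 2.24) = 0.8960/13.7600 = 0.06512 m/s/m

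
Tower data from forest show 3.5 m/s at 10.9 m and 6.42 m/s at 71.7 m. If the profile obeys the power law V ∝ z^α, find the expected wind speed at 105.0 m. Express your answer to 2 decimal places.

7.26 m/s

First find α: α = ln(V₂/V₁)/ln(z₂/z₁) = ln(6.42/3.5)/ln(71.7/10.9) = 0.60666/1.88373 = 0.3221
Extrapolate from 71.7 m to 105.0 m: V₃ = 6.42 × (105.0/71.7)^0.3221 = 6.42 × 1.1307 = 7.2592 m/s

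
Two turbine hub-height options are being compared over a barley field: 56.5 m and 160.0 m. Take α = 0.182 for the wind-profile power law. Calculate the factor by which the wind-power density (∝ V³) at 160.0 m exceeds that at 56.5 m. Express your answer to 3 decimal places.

1.765

Speed ratio: V_B/V_A = (z_B/z_A)^α = (160.0/56.5)^0.182 = (2.8319)^0.182 = 1.20858
Power-density ratio: P_B/P_A = (V_B/V_A)³ = (1.20858)³ = 1.76535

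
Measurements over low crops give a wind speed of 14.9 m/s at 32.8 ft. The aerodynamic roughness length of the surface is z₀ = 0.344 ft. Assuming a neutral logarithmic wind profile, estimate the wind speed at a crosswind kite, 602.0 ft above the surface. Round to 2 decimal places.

24.41 m/s

Log law: V(z) ∝ ln(z/z₀), so V₂/V₁ = ln(z₂/z₀) / ln(z₁/z₀).
ln(602.0/0.344) = 7.4674, ln(32.8/0.344) = 4.5575
V₂ = 14.9 × 7.4674/4.5575 = 14.9 × 1.6385 = 24.4131 m/s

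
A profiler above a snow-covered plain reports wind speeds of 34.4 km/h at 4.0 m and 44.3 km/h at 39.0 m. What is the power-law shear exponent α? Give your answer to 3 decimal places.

Power law: V₂/V₁ = (z₂/z₁)^α ⇒ α = ln(V₂/V₁) / ln(z₂/z₁)
α = ln(44.3/34.4) / ln(39.0/4.0) = ln(1.2878) / ln(9.7500)
  = 0.25293 / 2.27727 = 0.11107

α ≈ 0.111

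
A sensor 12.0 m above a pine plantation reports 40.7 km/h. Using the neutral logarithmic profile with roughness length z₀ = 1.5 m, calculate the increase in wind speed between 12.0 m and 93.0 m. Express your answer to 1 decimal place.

Log law: V₂ = V₁ · ln(z₂/z₀)/ln(z₁/z₀) = 40.7 × 4.1271/2.0794 = 80.7786 km/h
ΔV = 80.7786 − 40.7 = 40.0786 km/h

40.1 km/h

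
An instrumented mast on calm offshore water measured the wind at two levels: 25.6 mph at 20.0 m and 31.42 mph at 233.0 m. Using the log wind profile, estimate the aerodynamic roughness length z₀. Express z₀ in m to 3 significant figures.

Log law: V(z) ∝ ln(z/z₀). With r = V₁/V₂ = 25.6/31.42 = 0.81477,
r · ln(z₂/z₀) = ln(z₁/z₀) ⇒ ln z₀ = (ln z₁ − r·ln z₂)/(1 − r)
ln z₀ = (2.99573 − 0.81477×5.45104) / 0.18523 = -7.8042
z₀ = exp(-7.8042) = 0.0004080 m

z₀ ≈ 0.000408 m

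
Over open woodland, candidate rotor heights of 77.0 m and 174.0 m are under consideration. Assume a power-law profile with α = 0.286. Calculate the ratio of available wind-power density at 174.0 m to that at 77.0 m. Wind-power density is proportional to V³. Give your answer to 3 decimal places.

Speed ratio: V_B/V_A = (z_B/z_A)^α = (174.0/77.0)^0.286 = (2.2597)^0.286 = 1.26259
Power-density ratio: P_B/P_A = (V_B/V_A)³ = (1.26259)³ = 2.01271

2.013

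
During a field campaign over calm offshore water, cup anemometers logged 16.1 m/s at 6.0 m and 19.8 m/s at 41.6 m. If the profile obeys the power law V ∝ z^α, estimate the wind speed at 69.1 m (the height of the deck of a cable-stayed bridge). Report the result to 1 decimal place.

First find α: α = ln(V₂/V₁)/ln(z₂/z₁) = ln(19.8/16.1)/ln(41.6/6.0) = 0.20686/1.93634 = 0.1068
Extrapolate from 41.6 m to 69.1 m: V₃ = 19.8 × (69.1/41.6)^0.1068 = 19.8 × 1.0557 = 20.9030 m/s

20.9 m/s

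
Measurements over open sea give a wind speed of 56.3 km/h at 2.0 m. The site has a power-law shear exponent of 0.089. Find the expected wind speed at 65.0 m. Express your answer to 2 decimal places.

Power-law profile: V₂ = V₁ · (z₂/z₁)^α
V₂ = 56.3 × (65.0/2.0)^0.089 = 56.3 × (32.5000)^0.089
    = 56.3 × 1.3632 = 76.7478 km/h

76.75 km/h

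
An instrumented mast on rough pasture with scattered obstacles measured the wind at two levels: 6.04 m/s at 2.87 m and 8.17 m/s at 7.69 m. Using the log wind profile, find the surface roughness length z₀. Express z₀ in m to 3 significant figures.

Log law: V(z) ∝ ln(z/z₀). With r = V₁/V₂ = 6.04/8.17 = 0.73929,
r · ln(z₂/z₀) = ln(z₁/z₀) ⇒ ln z₀ = (ln z₁ − r·ln z₂)/(1 − r)
ln z₀ = (1.05431 − 0.73929×2.03992) / 0.26071 = -1.7406
z₀ = exp(-1.7406) = 0.1754 m

z₀ ≈ 0.175 m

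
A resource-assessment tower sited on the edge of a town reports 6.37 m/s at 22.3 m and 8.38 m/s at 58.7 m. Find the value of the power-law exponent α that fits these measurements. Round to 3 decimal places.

α ≈ 0.283

Power law: V₂/V₁ = (z₂/z₁)^α ⇒ α = ln(V₂/V₁) / ln(z₂/z₁)
α = ln(8.38/6.37) / ln(58.7/22.3) = ln(1.3155) / ln(2.6323)
  = 0.27425 / 0.96785 = 0.28336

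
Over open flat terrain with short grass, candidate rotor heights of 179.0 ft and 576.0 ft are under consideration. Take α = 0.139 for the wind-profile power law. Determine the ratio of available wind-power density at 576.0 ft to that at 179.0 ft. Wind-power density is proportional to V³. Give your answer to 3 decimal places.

1.628

Speed ratio: V_B/V_A = (z_B/z_A)^α = (576.0/179.0)^0.139 = (3.2179)^0.139 = 1.17639
Power-density ratio: P_B/P_A = (V_B/V_A)³ = (1.17639)³ = 1.62801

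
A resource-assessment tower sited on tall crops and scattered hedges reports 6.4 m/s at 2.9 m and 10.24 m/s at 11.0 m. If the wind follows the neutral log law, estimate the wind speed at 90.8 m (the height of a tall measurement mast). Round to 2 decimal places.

Log law: V ∝ ln(z/z₀). From the pair, with r = V₁/V₂ = 0.62500,
ln z₀ = (ln z₁ − r·ln z₂)/(1 − r) = (1.0647 − 0.62500×2.3979)/0.37500 = -1.1573 → z₀ = 0.3143 m
V₃ = V₁ · ln(z₃/z₀)/ln(z₁/z₀) = 6.4 × 5.6659/2.2220 = 16.3197 m/s

16.32 m/s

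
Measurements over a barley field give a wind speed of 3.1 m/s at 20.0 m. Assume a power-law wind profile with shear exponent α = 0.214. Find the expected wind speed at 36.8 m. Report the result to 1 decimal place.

Power-law profile: V₂ = V₁ · (z₂/z₁)^α
V₂ = 3.1 × (36.8/20.0)^0.214 = 3.1 × (1.8400)^0.214
    = 3.1 × 1.1394 = 3.5321 m/s

3.5 m/s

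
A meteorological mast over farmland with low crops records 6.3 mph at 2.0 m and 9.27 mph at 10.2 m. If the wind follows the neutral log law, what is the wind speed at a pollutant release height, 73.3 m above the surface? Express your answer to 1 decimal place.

Log law: V ∝ ln(z/z₀). From the pair, with r = V₁/V₂ = 0.67961,
ln z₀ = (ln z₁ − r·ln z₂)/(1 − r) = (0.6931 − 0.67961×2.3224)/0.32039 = -2.7628 → z₀ = 0.06311 m
V₃ = V₁ · ln(z₃/z₀)/ln(z₁/z₀) = 6.3 × 7.0574/3.4560 = 12.8651 mph

12.9 mph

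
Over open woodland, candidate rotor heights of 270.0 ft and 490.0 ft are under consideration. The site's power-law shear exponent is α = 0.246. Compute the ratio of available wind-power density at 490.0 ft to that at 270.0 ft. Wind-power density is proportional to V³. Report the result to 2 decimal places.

1.55

Speed ratio: V_B/V_A = (z_B/z_A)^α = (490.0/270.0)^0.246 = (1.8148)^0.246 = 1.15790
Power-density ratio: P_B/P_A = (V_B/V_A)³ = (1.15790)³ = 1.55245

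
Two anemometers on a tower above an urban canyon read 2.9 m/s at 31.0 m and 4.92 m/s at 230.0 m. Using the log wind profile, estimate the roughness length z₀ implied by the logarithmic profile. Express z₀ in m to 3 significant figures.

Log law: V(z) ∝ ln(z/z₀). With r = V₁/V₂ = 2.9/4.92 = 0.58943,
r · ln(z₂/z₀) = ln(z₁/z₀) ⇒ ln z₀ = (ln z₁ − r·ln z₂)/(1 − r)
ln z₀ = (3.43399 − 0.58943×5.43808) / 0.41057 = 0.5568
z₀ = exp(0.5568) = 1.745 m

z₀ ≈ 1.75 m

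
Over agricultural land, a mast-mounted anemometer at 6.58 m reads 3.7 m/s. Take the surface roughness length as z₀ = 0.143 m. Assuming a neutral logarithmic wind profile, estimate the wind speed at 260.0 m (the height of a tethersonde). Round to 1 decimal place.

7.3 m/s

Log law: V(z) ∝ ln(z/z₀), so V₂/V₁ = ln(z₂/z₀) / ln(z₁/z₀).
ln(260.0/0.143) = 7.5056, ln(6.58/0.143) = 3.8289
V₂ = 3.7 × 7.5056/3.8289 = 3.7 × 1.9602 = 7.2528 m/s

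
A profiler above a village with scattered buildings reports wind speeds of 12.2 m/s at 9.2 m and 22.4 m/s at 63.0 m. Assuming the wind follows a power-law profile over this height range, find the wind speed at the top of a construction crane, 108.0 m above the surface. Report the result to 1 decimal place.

26.6 m/s

First find α: α = ln(V₂/V₁)/ln(z₂/z₁) = ln(22.4/12.2)/ln(63.0/9.2) = 0.60763/1.92393 = 0.3158
Extrapolate from 63.0 m to 108.0 m: V₃ = 22.4 × (108.0/63.0)^0.3158 = 22.4 × 1.1856 = 26.5569 m/s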